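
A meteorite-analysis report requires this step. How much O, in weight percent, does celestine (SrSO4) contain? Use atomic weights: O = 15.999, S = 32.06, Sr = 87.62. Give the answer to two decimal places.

34.84 weight percent

M(SrSO4) = 183.676 g/mol.
O contributes 4 × 15.999 = 63.996 g per mole.
63.996/183.676 = 0.3484 → 34.84%.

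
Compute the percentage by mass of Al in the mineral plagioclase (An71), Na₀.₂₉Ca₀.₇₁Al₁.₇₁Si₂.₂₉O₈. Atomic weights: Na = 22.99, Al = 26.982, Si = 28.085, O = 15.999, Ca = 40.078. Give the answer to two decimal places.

Molar mass of Na₀.₂₉Ca₀.₇₁Al₁.₇₁Si₂.₂₉O₈: 0.29×22.99 + 0.71×40.078 + 1.71×26.982 + 2.29×28.085 + 8×15.999 = 273.568 g/mol.
Mass of Al per formula unit: 1.71 × 26.982 = 46.139 g.
Weight fraction Al = 46.139 / 273.568 = 0.1687.

16.87 wt%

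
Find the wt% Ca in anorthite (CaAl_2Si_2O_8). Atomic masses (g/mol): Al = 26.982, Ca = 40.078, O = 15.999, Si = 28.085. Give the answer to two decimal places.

14.41 weight percent

M(CaAl_2Si_2O_8) = 278.204 g/mol.
Ca contributes 1 × 40.078 = 40.078 g per mole.
40.078/278.204 = 0.1441 → 14.41%.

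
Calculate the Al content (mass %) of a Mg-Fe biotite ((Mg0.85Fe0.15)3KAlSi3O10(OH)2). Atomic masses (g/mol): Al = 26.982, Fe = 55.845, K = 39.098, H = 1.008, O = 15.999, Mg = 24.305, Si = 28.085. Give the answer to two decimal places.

6.25 mass %

Molar mass of (Mg0.85Fe0.15)3KAlSi3O10(OH)2: 2.55*24.305 + 0.45*55.845 + 1*39.098 + 1*26.982 + 3*28.085 + 12*15.999 + 2*1.008 = 431.447 g/mol.
Mass of Al per formula unit: 1 × 26.982 = 26.982 g.
Weight fraction Al = 26.982 / 431.447 = 0.0625.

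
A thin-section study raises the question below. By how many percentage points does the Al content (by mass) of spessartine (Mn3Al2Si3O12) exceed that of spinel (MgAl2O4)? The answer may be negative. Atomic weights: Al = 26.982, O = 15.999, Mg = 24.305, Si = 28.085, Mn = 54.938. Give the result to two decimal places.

First mineral: 53.964 g Al in 495.021 g formula = 10.90 wt% Al.
Second mineral: 53.964 g Al in 142.265 g formula = 37.93 wt% Al.
10.90% − 37.93% gives a difference of -27.03 percentage points.

-27.03 percentage points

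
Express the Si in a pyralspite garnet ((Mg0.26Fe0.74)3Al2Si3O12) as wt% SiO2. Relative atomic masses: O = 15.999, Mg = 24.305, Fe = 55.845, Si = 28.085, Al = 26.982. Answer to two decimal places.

Formula mass = 473.141 g/mol.
3 Si → 3.0000 mol SiO2 per formula unit; M(SiO2) = 60.083, so SiO2 mass = 180.249 g.
180.249/473.141 × 100 = 38.10 wt%.

38.10 wt%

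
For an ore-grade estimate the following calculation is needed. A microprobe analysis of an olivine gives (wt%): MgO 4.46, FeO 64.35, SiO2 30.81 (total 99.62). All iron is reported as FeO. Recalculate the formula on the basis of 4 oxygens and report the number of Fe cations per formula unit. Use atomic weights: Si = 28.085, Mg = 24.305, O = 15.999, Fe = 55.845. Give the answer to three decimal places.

1.763 Fe apfu

MgO: 4.46/40.304 = 0.11066 mol → 0.11066 mol Mg, 0.11066 mol O.
FeO: 64.35/71.844 = 0.89569 mol → 0.89569 mol Fe, 0.89569 mol O.
SiO2: 30.81/60.083 = 0.51279 mol → 0.51279 mol Si, 1.02558 mol O.
Total oxygen = 2.03193 mol. Normalization factor = 4/2.03193 = 1.96857.
Fe per 4 O = 0.89569 × 1.96857 = 1.763.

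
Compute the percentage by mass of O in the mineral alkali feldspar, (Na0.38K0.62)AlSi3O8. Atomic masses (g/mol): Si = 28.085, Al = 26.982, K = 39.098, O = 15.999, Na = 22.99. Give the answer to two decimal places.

Formula mass = 0.38·22.99 + 0.62·39.098 + 1·26.982 + 3·28.085 + 8·15.999 = 272.206 g/mol, of which 127.992 g is O.
So O makes up 127.992/272.206 = 0.4702 of the mass, i.e. 47.02%.

47.02 weight percent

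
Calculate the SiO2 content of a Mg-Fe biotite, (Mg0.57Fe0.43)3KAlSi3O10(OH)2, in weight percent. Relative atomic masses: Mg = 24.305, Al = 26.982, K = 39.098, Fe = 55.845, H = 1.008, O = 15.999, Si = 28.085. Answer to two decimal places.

M((Mg0.57Fe0.43)3KAlSi3O10(OH)2) = 457.941 g/mol; M(SiO2) = 60.083 g/mol.
Moles SiO2 per formula unit = 3 Si ÷ 1 = 3.0000.
SiO2 fraction = (3.0000 × 60.083) / 457.941 = 180.249/457.941 = 0.3936.

39.36 wt%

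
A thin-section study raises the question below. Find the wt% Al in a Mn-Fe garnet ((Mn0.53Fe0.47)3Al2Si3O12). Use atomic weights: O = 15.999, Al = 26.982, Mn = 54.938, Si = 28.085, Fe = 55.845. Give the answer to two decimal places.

Formula mass = 1.59·54.938 + 1.41·55.845 + 2·26.982 + 3·28.085 + 12·15.999 = 496.300 g/mol, of which 53.964 g is Al.
So Al makes up 53.964/496.300 = 0.1087 of the mass, i.e. 10.87%.

10.87 wt%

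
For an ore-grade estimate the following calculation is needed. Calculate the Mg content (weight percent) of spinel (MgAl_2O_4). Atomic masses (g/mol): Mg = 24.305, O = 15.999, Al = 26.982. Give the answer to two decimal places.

Formula mass = 1·24.305 + 2·26.982 + 4·15.999 = 142.265 g/mol, of which 24.305 g is Mg.
So Mg makes up 24.305/142.265 = 0.1708 of the mass, i.e. 17.08%.

17.08 weight percent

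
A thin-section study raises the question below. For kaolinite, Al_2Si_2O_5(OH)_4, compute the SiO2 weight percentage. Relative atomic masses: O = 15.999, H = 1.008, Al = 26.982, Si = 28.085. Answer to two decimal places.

46.55 wt%

M(Al_2Si_2O_5(OH)_4) = 258.157 g/mol; M(SiO2) = 60.083 g/mol.
Moles SiO2 per formula unit = 2 Si ÷ 1 = 2.0000.
SiO2 fraction = (2.0000 × 60.083) / 258.157 = 120.166/258.157 = 0.4655.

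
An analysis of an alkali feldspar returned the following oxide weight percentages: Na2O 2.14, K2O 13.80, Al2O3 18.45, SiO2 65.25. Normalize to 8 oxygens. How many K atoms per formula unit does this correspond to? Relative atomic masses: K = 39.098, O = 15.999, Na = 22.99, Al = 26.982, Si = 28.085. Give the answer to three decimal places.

0.809 K apfu

Na2O (M=61.979): mol = 0.03453; Na = 0.06906, O = 0.03453.
K2O (M=94.195): mol = 0.14650; K = 0.29300, O = 0.14650.
Al2O3 (M=101.961): mol = 0.18095; Al = 0.36190, O = 0.54285.
SiO2 (M=60.083): mol = 1.08600; Si = 1.08600, O = 2.17200.
ΣO = 2.89588; factor = 8/ΣO = 2.76255.
K apfu = 0.29300 × 2.76255 = 0.809.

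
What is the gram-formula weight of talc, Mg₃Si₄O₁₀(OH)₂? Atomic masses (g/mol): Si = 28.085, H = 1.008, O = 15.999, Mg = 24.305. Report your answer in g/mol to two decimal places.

379.26 g/mol

Mg: 3 × 24.305 = 72.9150
Si: 4 × 28.085 = 112.3400
O: 12 × 15.999 = 191.9880
H: 2 × 1.008 = 2.0160
Summing the contributions gives the formula mass.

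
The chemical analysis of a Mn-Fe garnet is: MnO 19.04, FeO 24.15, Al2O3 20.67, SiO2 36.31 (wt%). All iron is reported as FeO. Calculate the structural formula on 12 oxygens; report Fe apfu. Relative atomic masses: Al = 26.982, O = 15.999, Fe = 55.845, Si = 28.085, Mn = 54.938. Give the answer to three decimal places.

19.04 wt% MnO ÷ 70.937 g/mol = 0.26841 mol, giving 0.26841 Mn and 0.26841 O.
24.15 wt% FeO ÷ 71.844 g/mol = 0.33614 mol, giving 0.33614 Fe and 0.33614 O.
20.67 wt% Al2O3 ÷ 101.961 g/mol = 0.20272 mol, giving 0.40544 Al and 0.60816 O.
36.31 wt% SiO2 ÷ 60.083 g/mol = 0.60433 mol, giving 0.60433 Si and 1.20866 O.
Oxygen sums to 2.42137; scaling by 12/2.42137 = 4.95587 puts the formula on 12 O.
Fe: 0.33614 × 4.95587 = 1.666 atoms per formula unit.

1.666 Fe apfu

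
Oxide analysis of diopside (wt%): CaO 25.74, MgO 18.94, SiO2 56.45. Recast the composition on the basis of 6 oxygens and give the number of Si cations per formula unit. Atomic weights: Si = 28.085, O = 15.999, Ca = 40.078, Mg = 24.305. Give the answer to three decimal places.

25.74 wt% CaO ÷ 56.077 g/mol = 0.45901 mol, giving 0.45901 Ca and 0.45901 O.
18.94 wt% MgO ÷ 40.304 g/mol = 0.46993 mol, giving 0.46993 Mg and 0.46993 O.
56.45 wt% SiO2 ÷ 60.083 g/mol = 0.93953 mol, giving 0.93953 Si and 1.87906 O.
Oxygen sums to 2.80800; scaling by 6/2.80800 = 2.13675 puts the formula on 6 O.
Si: 0.93953 × 2.13675 = 2.008 atoms per formula unit.

2.008 Si apfu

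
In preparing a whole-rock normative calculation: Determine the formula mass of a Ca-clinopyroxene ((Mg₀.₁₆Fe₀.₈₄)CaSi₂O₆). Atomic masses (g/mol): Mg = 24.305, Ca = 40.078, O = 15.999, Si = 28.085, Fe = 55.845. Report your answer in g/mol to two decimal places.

The formula mass is the sum 0.16·24.305 + 0.84·55.845 + 1·40.078 + 2·28.085 + 6·15.999.

243.04 g/mol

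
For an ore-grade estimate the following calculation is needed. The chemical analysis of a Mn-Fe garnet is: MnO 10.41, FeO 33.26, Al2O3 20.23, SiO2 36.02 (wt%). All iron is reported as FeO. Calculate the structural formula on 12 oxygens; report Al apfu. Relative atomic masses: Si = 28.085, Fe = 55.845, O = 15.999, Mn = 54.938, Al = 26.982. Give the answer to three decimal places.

MnO (M=70.937): mol = 0.14675; Mn = 0.14675, O = 0.14675.
FeO (M=71.844): mol = 0.46295; Fe = 0.46295, O = 0.46295.
Al2O3 (M=101.961): mol = 0.19841; Al = 0.39682, O = 0.59523.
SiO2 (M=60.083): mol = 0.59950; Si = 0.59950, O = 1.19900.
ΣO = 2.40393; factor = 12/ΣO = 4.99183.
Al apfu = 0.39682 × 4.99183 = 1.981.

1.981 Al apfu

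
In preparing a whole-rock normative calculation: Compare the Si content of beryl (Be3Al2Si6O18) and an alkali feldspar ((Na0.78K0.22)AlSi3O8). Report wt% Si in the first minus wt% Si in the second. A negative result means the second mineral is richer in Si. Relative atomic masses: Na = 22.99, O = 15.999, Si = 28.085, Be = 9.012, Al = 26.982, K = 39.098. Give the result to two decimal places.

-0.35 percentage points

M(Be3Al2Si6O18) = 537.492 g/mol, so wt% Si = 168.510/537.492 × 100 = 31.35%.
M((Na0.78K0.22)AlSi3O8) = 265.763 g/mol, so wt% Si = 84.255/265.763 × 100 = 31.70%.
31.35 − 31.70 = -0.35 pp.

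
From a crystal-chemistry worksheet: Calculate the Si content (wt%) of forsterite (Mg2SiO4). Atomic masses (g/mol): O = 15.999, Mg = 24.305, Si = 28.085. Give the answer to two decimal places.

19.96 wt%

Molar mass of Mg2SiO4: 2*24.305 + 1*28.085 + 4*15.999 = 140.691 g/mol.
Mass of Si per formula unit: 1 × 28.085 = 28.085 g.
Weight fraction Si = 28.085 / 140.691 = 0.1996.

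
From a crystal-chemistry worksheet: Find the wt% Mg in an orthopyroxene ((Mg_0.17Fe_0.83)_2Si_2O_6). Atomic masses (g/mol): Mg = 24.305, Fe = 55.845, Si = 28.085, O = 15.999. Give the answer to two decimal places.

3.26 mass %

Formula mass = 0.34*24.305 + 1.66*55.845 + 2*28.085 + 6*15.999 = 253.130 g/mol, of which 8.264 g is Mg.
So Mg makes up 8.264/253.130 = 0.0326 of the mass, i.e. 3.26%.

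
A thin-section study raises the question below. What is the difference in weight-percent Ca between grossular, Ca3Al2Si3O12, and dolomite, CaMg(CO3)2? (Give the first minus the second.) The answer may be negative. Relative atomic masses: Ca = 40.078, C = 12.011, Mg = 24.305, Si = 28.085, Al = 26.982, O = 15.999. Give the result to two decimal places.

4.96 percentage points

First mineral: 120.234 g Ca in 450.441 g formula = 26.69 wt% Ca.
Second mineral: 40.078 g Ca in 184.399 g formula = 21.73 wt% Ca.
26.69% − 21.73% gives a difference of 4.96 percentage points.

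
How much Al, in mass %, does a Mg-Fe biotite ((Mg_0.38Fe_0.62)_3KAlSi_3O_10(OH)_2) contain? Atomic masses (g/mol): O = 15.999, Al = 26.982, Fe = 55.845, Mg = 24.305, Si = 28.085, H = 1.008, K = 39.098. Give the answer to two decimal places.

5.67 mass %

M((Mg_0.38Fe_0.62)_3KAlSi_3O_10(OH)_2) = 475.918 g/mol.
Al contributes 1 × 26.982 = 26.982 g per mole.
26.982/475.918 = 0.0567 → 5.67%.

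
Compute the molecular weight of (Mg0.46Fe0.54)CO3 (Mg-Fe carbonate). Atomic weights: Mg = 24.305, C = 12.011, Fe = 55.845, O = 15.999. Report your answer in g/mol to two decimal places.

The formula mass is the sum 0.46*24.305 + 0.54*55.845 + 1*12.011 + 3*15.999.

101.34 g/mol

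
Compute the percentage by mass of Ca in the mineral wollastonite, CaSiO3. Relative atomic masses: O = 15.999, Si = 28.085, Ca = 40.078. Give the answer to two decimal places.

34.50 weight percent

M(CaSiO3) = 116.160 g/mol.
Ca contributes 1 × 40.078 = 40.078 g per mole.
40.078/116.160 = 0.3450 → 34.50%.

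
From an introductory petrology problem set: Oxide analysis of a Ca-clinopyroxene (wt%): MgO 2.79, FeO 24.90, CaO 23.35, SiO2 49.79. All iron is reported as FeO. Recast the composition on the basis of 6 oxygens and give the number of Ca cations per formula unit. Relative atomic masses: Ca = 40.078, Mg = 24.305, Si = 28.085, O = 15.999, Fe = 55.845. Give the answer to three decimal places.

1.004 Ca apfu

MgO: 2.79/40.304 = 0.06922 mol → 0.06922 mol Mg, 0.06922 mol O.
FeO: 24.90/71.844 = 0.34658 mol → 0.34658 mol Fe, 0.34658 mol O.
CaO: 23.35/56.077 = 0.41639 mol → 0.41639 mol Ca, 0.41639 mol O.
SiO2: 49.79/60.083 = 0.82869 mol → 0.82869 mol Si, 1.65738 mol O.
Total oxygen = 2.48957 mol. Normalization factor = 6/2.48957 = 2.41005.
Ca per 6 O = 0.41639 × 2.41005 = 1.004.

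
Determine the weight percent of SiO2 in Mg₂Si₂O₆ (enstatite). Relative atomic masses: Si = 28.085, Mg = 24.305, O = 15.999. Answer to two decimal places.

59.85 wt%

Molar mass of Mg₂Si₂O₆ = 2·24.305 + 2·28.085 + 6·15.999 = 200.774 g/mol.
Each formula unit contains 2 Si, equivalent to 2/1 = 2.0000 mol SiO2.
M(SiO2) = 1×28.085 + 2×15.999 = 60.083 g/mol.
Mass of SiO2 per formula unit = 2.0000 × 60.083 = 120.166 g.
SiO2 wt% = 120.166 / 200.774 × 100 = 59.85%.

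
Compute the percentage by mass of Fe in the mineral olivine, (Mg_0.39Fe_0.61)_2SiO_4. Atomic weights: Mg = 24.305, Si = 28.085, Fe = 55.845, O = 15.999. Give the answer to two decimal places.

38.03 mass %

M((Mg_0.39Fe_0.61)_2SiO_4) = 179.170 g/mol.
Fe contributes 1.22 × 55.845 = 68.131 g per mole.
68.131/179.170 = 0.3803 → 38.03%.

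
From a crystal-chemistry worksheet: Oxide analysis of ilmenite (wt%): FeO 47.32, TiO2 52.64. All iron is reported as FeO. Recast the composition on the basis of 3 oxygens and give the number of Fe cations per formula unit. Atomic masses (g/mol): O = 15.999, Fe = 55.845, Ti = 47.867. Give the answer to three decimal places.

1.000 Fe apfu

FeO (M=71.844): mol = 0.65865; Fe = 0.65865, O = 0.65865.
TiO2 (M=79.865): mol = 0.65911; Ti = 0.65911, O = 1.31822.
ΣO = 1.97687; factor = 3/ΣO = 1.51755.
Fe apfu = 0.65865 × 1.51755 = 1.000.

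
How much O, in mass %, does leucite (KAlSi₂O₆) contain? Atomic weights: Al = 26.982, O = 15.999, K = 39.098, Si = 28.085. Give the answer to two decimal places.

43.98 mass %

Formula mass = 1*39.098 + 1*26.982 + 2*28.085 + 6*15.999 = 218.244 g/mol, of which 95.994 g is O.
So O makes up 95.994/218.244 = 0.4398 of the mass, i.e. 43.98%.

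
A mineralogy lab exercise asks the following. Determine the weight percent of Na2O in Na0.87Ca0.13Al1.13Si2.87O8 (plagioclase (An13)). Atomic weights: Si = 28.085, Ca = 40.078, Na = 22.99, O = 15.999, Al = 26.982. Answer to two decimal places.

10.20 wt%

Formula mass = 264.297 g/mol.
0.87 Na → 0.4350 mol Na2O per formula unit; M(Na2O) = 61.979, so Na2O mass = 26.961 g.
26.961/264.297 × 100 = 10.20 wt%.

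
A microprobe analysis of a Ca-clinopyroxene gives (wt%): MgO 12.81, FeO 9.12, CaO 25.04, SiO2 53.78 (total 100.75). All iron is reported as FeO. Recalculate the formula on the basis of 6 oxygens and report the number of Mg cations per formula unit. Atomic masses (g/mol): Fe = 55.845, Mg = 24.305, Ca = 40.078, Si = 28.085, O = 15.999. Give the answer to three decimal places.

0.711 Mg apfu

12.81 wt% MgO ÷ 40.304 g/mol = 0.31783 mol, giving 0.31783 Mg and 0.31783 O.
9.12 wt% FeO ÷ 71.844 g/mol = 0.12694 mol, giving 0.12694 Fe and 0.12694 O.
25.04 wt% CaO ÷ 56.077 g/mol = 0.44653 mol, giving 0.44653 Ca and 0.44653 O.
53.78 wt% SiO2 ÷ 60.083 g/mol = 0.89510 mol, giving 0.89510 Si and 1.79020 O.
Oxygen sums to 2.68150; scaling by 6/2.68150 = 2.23755 puts the formula on 6 O.
Mg: 0.31783 × 2.23755 = 0.711 atoms per formula unit.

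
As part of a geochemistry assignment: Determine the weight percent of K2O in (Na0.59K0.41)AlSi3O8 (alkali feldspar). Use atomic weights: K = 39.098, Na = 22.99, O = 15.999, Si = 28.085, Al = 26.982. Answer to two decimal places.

7.18 wt%

Molar mass of (Na0.59K0.41)AlSi3O8 = 0.59×22.99 + 0.41×39.098 + 1×26.982 + 3×28.085 + 8×15.999 = 268.823 g/mol.
Each formula unit contains 0.41 K, equivalent to 0.41/2 = 0.2050 mol K2O.
M(K2O) = 2×39.098 + 1×15.999 = 94.195 g/mol.
Mass of K2O per formula unit = 0.2050 × 94.195 = 19.310 g.
K2O wt% = 19.310 / 268.823 × 100 = 7.18%.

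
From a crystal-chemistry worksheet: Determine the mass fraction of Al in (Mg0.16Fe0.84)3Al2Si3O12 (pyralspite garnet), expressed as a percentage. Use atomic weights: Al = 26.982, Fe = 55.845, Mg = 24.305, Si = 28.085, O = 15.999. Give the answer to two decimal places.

Formula mass = 0.48·24.305 + 2.52·55.845 + 2·26.982 + 3·28.085 + 12·15.999 = 482.603 g/mol, of which 53.964 g is Al.
So Al makes up 53.964/482.603 = 0.1118 of the mass, i.e. 11.18%.

11.18 wt%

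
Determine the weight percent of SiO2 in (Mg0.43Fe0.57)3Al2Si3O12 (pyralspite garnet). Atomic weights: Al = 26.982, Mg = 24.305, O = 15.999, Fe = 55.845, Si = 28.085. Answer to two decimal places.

Molar mass of (Mg0.43Fe0.57)3Al2Si3O12 = 1.29×24.305 + 1.71×55.845 + 2×26.982 + 3×28.085 + 12×15.999 = 457.055 g/mol.
Each formula unit contains 3 Si, equivalent to 3/1 = 3.0000 mol SiO2.
M(SiO2) = 1×28.085 + 2×15.999 = 60.083 g/mol.
Mass of SiO2 per formula unit = 3.0000 × 60.083 = 180.249 g.
SiO2 wt% = 180.249 / 457.055 × 100 = 39.44%.

39.44 wt%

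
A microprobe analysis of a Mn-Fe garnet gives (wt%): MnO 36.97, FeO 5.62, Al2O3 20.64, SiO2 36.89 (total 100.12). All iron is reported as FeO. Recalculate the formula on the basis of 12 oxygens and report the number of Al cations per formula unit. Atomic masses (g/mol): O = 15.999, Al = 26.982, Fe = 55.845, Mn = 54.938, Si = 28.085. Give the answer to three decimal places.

1.995 Al apfu

36.97 wt% MnO ÷ 70.937 g/mol = 0.52117 mol, giving 0.52117 Mn and 0.52117 O.
5.62 wt% FeO ÷ 71.844 g/mol = 0.07823 mol, giving 0.07823 Fe and 0.07823 O.
20.64 wt% Al2O3 ÷ 101.961 g/mol = 0.20243 mol, giving 0.40486 Al and 0.60729 O.
36.89 wt% SiO2 ÷ 60.083 g/mol = 0.61398 mol, giving 0.61398 Si and 1.22796 O.
Oxygen sums to 2.43465; scaling by 12/2.43465 = 4.92884 puts the formula on 12 O.
Al: 0.40486 × 4.92884 = 1.995 atoms per formula unit.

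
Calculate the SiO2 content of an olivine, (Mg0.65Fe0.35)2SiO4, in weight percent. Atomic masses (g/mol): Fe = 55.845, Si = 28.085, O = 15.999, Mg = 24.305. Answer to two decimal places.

36.91 wt%

Formula mass = 162.769 g/mol.
1 Si → 1.0000 mol SiO2 per formula unit; M(SiO2) = 60.083, so SiO2 mass = 60.083 g.
60.083/162.769 × 100 = 36.91 wt%.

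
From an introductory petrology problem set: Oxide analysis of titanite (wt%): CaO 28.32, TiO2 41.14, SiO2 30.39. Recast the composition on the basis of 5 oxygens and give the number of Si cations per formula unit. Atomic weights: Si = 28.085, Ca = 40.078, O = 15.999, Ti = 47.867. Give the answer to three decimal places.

0.993 Si apfu

28.32 wt% CaO ÷ 56.077 g/mol = 0.50502 mol, giving 0.50502 Ca and 0.50502 O.
41.14 wt% TiO2 ÷ 79.865 g/mol = 0.51512 mol, giving 0.51512 Ti and 1.03024 O.
30.39 wt% SiO2 ÷ 60.083 g/mol = 0.50580 mol, giving 0.50580 Si and 1.01160 O.
Oxygen sums to 2.54686; scaling by 5/2.54686 = 1.96320 puts the formula on 5 O.
Si: 0.50580 × 1.96320 = 0.993 atoms per formula unit.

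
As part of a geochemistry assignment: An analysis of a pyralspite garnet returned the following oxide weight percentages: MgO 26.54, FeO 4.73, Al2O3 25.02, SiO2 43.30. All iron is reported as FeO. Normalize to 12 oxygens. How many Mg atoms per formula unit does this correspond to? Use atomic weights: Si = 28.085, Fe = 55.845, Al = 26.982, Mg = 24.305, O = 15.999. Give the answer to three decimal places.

26.54 wt% MgO ÷ 40.304 g/mol = 0.65850 mol, giving 0.65850 Mg and 0.65850 O.
4.73 wt% FeO ÷ 71.844 g/mol = 0.06584 mol, giving 0.06584 Fe and 0.06584 O.
25.02 wt% Al2O3 ÷ 101.961 g/mol = 0.24539 mol, giving 0.49078 Al and 0.73617 O.
43.30 wt% SiO2 ÷ 60.083 g/mol = 0.72067 mol, giving 0.72067 Si and 1.44134 O.
Oxygen sums to 2.90185; scaling by 12/2.90185 = 4.13529 puts the formula on 12 O.
Mg: 0.65850 × 4.13529 = 2.723 atoms per formula unit.

2.723 Mg apfu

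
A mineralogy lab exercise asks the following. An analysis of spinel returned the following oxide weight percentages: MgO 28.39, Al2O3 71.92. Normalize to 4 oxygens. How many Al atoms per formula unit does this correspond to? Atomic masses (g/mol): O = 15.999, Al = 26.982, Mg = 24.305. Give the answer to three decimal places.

MgO: 28.39/40.304 = 0.70440 mol → 0.70440 mol Mg, 0.70440 mol O.
Al2O3: 71.92/101.961 = 0.70537 mol → 1.41074 mol Al, 2.11611 mol O.
Total oxygen = 2.82051 mol. Normalization factor = 4/2.82051 = 1.41818.
Al per 4 O = 1.41074 × 1.41818 = 2.001.

2.001 Al apfu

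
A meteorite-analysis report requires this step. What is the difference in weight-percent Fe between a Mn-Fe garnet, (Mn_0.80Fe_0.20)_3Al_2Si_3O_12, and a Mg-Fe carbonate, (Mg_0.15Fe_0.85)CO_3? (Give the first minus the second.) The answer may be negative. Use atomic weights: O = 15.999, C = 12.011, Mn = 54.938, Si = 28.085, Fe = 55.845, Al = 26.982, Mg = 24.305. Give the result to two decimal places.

M((Mn_0.80Fe_0.20)_3Al_2Si_3O_12) = 495.565 g/mol, so wt% Fe = 33.507/495.565 × 100 = 6.76%.
M((Mg_0.15Fe_0.85)CO_3) = 111.122 g/mol, so wt% Fe = 47.468/111.122 × 100 = 42.72%.
6.76 − 42.72 = -35.96 pp.

-35.96 percentage points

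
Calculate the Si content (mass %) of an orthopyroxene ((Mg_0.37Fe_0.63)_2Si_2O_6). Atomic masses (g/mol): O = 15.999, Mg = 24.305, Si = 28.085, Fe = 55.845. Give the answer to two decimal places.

Formula mass = 0.74·24.305 + 1.26·55.845 + 2·28.085 + 6·15.999 = 240.514 g/mol, of which 56.170 g is Si.
So Si makes up 56.170/240.514 = 0.2335 of the mass, i.e. 23.35%.

23.35 mass %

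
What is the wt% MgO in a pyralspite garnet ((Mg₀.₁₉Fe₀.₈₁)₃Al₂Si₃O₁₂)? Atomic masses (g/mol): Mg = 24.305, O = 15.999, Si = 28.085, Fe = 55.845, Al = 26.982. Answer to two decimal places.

M((Mg₀.₁₉Fe₀.₈₁)₃Al₂Si₃O₁₂) = 479.764 g/mol; M(MgO) = 40.304 g/mol.
Moles MgO per formula unit = 0.57 Mg ÷ 1 = 0.5700.
MgO fraction = (0.5700 × 40.304) / 479.764 = 22.973/479.764 = 0.0479.

4.79 wt%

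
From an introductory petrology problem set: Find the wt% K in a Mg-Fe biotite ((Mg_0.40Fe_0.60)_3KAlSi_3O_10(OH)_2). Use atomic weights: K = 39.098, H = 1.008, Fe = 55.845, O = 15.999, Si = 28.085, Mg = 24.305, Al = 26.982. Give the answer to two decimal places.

Formula mass = 1.20*24.305 + 1.80*55.845 + 1*39.098 + 1*26.982 + 3*28.085 + 12*15.999 + 2*1.008 = 474.026 g/mol, of which 39.098 g is K.
So K makes up 39.098/474.026 = 0.0825 of the mass, i.e. 8.25%.

8.25 weight percent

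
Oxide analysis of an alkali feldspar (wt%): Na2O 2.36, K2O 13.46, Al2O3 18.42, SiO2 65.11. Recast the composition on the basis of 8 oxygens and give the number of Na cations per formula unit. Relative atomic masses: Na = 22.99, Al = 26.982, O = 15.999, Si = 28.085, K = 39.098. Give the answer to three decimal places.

0.211 Na apfu

2.36 wt% Na2O ÷ 61.979 g/mol = 0.03808 mol, giving 0.07616 Na and 0.03808 O.
13.46 wt% K2O ÷ 94.195 g/mol = 0.14290 mol, giving 0.28580 K and 0.14290 O.
18.42 wt% Al2O3 ÷ 101.961 g/mol = 0.18066 mol, giving 0.36132 Al and 0.54198 O.
65.11 wt% SiO2 ÷ 60.083 g/mol = 1.08367 mol, giving 1.08367 Si and 2.16734 O.
Oxygen sums to 2.89030; scaling by 8/2.89030 = 2.76788 puts the formula on 8 O.
Na: 0.07616 × 2.76788 = 0.211 atoms per formula unit.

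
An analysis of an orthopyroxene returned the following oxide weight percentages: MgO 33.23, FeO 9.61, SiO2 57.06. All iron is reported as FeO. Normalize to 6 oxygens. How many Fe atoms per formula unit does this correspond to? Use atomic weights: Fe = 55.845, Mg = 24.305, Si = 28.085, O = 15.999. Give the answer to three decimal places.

33.23 wt% MgO ÷ 40.304 g/mol = 0.82448 mol, giving 0.82448 Mg and 0.82448 O.
9.61 wt% FeO ÷ 71.844 g/mol = 0.13376 mol, giving 0.13376 Fe and 0.13376 O.
57.06 wt% SiO2 ÷ 60.083 g/mol = 0.94969 mol, giving 0.94969 Si and 1.89938 O.
Oxygen sums to 2.85762; scaling by 6/2.85762 = 2.09965 puts the formula on 6 O.
Fe: 0.13376 × 2.09965 = 0.281 atoms per formula unit.

0.281 Fe apfu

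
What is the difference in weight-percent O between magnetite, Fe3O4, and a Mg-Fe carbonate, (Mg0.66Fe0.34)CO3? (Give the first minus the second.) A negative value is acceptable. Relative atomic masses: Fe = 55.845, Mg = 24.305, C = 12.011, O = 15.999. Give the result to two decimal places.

-22.86 percentage points

O in Fe3O4: molar mass 231.531 g/mol; 4×15.999 = 63.996 g → 27.64 wt%.
O in (Mg0.66Fe0.34)CO3: molar mass 95.037 g/mol; 3×15.999 = 47.997 g → 50.50 wt%.
Difference = 27.64 − 50.50 = -22.86 percentage points.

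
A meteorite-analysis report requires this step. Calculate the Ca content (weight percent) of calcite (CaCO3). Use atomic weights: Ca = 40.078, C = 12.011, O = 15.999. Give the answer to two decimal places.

Formula mass = 1*40.078 + 1*12.011 + 3*15.999 = 100.086 g/mol, of which 40.078 g is Ca.
So Ca makes up 40.078/100.086 = 0.4004 of the mass, i.e. 40.04%.

40.04 weight percent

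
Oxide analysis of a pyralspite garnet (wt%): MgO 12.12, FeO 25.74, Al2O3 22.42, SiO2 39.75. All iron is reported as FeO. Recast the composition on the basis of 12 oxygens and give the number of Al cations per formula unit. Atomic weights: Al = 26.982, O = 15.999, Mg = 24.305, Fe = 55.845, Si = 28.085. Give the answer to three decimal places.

MgO (M=40.304): mol = 0.30071; Mg = 0.30071, O = 0.30071.
FeO (M=71.844): mol = 0.35828; Fe = 0.35828, O = 0.35828.
Al2O3 (M=101.961): mol = 0.21989; Al = 0.43978, O = 0.65967.
SiO2 (M=60.083): mol = 0.66158; Si = 0.66158, O = 1.32316.
ΣO = 2.64182; factor = 12/ΣO = 4.54232.
Al apfu = 0.43978 × 4.54232 = 1.998.

1.998 Al apfu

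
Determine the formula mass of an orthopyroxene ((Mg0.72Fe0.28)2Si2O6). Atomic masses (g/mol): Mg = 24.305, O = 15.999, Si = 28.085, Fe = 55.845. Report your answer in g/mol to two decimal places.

Mg: 1.44 × 24.305 = 34.9992
Fe: 0.56 × 55.845 = 31.2732
Si: 2 × 28.085 = 56.1700
O: 6 × 15.999 = 95.9940
Summing the contributions gives the formula mass.

218.44 g/mol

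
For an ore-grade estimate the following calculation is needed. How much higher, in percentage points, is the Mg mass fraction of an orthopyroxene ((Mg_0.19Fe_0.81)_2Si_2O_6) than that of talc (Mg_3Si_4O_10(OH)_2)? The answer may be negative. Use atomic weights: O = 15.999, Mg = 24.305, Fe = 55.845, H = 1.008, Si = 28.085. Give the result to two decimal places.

Mg in (Mg_0.19Fe_0.81)_2Si_2O_6: molar mass 251.869 g/mol; 0.38×24.305 = 9.236 g → 3.67 wt%.
Mg in Mg_3Si_4O_10(OH)_2: molar mass 379.259 g/mol; 3×24.305 = 72.915 g → 19.23 wt%.
Difference = 3.67 − 19.23 = -15.56 percentage points.

-15.56 percentage points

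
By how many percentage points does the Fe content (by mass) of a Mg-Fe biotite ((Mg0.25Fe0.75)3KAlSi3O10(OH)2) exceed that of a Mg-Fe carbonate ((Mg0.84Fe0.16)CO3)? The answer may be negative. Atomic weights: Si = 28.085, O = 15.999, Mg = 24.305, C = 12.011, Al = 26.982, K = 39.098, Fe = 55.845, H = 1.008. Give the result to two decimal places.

First mineral: 125.651 g Fe in 488.219 g formula = 25.74 wt% Fe.
Second mineral: 8.935 g Fe in 89.359 g formula = 10.00 wt% Fe.
25.74% − 10.00% gives a difference of 15.74 percentage points.

15.74 percentage points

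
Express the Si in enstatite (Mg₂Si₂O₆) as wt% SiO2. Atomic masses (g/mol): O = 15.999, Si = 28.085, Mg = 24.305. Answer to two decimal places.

Molar mass of Mg₂Si₂O₆ = 2*24.305 + 2*28.085 + 6*15.999 = 200.774 g/mol.
Each formula unit contains 2 Si, equivalent to 2/1 = 2.0000 mol SiO2.
M(SiO2) = 1×28.085 + 2×15.999 = 60.083 g/mol.
Mass of SiO2 per formula unit = 2.0000 × 60.083 = 120.166 g.
SiO2 wt% = 120.166 / 200.774 × 100 = 59.85%.

59.85 wt%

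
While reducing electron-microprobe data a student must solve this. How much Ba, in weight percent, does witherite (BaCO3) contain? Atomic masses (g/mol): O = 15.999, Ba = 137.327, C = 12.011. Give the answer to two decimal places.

Formula mass = 1*137.327 + 1*12.011 + 3*15.999 = 197.335 g/mol, of which 137.327 g is Ba.
So Ba makes up 137.327/197.335 = 0.6959 of the mass, i.e. 69.59%.

69.59 weight percent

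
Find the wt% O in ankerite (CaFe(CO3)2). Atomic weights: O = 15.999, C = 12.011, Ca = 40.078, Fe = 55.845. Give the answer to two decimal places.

Molar mass of CaFe(CO3)2: 1×40.078 + 1×55.845 + 2×12.011 + 6×15.999 = 215.939 g/mol.
Mass of O per formula unit: 6 × 15.999 = 95.994 g.
Weight fraction O = 95.994 / 215.939 = 0.4445.

44.45 mass %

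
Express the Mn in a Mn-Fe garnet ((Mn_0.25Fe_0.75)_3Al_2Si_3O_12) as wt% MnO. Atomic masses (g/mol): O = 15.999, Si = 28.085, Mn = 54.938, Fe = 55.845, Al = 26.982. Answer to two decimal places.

Molar mass of (Mn_0.25Fe_0.75)_3Al_2Si_3O_12 = 0.75·54.938 + 2.25·55.845 + 2·26.982 + 3·28.085 + 12·15.999 = 497.062 g/mol.
Each formula unit contains 0.75 Mn, equivalent to 0.75/1 = 0.7500 mol MnO.
M(MnO) = 1×54.938 + 1×15.999 = 70.937 g/mol.
Mass of MnO per formula unit = 0.7500 × 70.937 = 53.203 g.
MnO wt% = 53.203 / 497.062 × 100 = 10.70%.

10.70 wt%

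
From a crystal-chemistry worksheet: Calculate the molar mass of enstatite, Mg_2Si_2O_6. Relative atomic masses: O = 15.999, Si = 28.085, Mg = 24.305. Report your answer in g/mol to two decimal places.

200.77 g/mol

The formula mass is the sum 2(24.305) + 2(28.085) + 6(15.999).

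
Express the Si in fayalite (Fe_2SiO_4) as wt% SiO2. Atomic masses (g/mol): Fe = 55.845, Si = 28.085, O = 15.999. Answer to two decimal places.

29.49 wt%

M(Fe_2SiO_4) = 203.771 g/mol; M(SiO2) = 60.083 g/mol.
Moles SiO2 per formula unit = 1 Si ÷ 1 = 1.0000.
SiO2 fraction = (1.0000 × 60.083) / 203.771 = 60.083/203.771 = 0.2949.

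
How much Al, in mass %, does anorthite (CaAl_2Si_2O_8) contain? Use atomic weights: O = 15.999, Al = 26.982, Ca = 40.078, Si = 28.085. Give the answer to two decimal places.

19.40 mass %

M(CaAl_2Si_2O_8) = 278.204 g/mol.
Al contributes 2 × 26.982 = 53.964 g per mole.
53.964/278.204 = 0.1940 → 19.40%.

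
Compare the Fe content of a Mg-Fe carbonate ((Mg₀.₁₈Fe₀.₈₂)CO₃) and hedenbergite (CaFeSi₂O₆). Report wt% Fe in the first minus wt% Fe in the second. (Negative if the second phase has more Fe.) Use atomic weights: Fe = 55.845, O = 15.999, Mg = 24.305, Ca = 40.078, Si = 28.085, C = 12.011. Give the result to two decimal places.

Fe in (Mg₀.₁₈Fe₀.₈₂)CO₃: molar mass 110.176 g/mol; 0.82×55.845 = 45.793 g → 41.56 wt%.
Fe in CaFeSi₂O₆: molar mass 248.087 g/mol; 1×55.845 = 55.845 g → 22.51 wt%.
Difference = 41.56 − 22.51 = 19.05 percentage points.

19.05 percentage points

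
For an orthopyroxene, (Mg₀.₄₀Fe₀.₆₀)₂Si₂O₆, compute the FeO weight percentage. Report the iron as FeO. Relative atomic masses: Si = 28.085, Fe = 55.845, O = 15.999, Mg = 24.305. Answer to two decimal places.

36.13 wt%

Formula mass = 238.622 g/mol.
1.20 Fe → 1.2000 mol FeO per formula unit; M(FeO) = 71.844, so FeO mass = 86.213 g.
86.213/238.622 × 100 = 36.13 wt%.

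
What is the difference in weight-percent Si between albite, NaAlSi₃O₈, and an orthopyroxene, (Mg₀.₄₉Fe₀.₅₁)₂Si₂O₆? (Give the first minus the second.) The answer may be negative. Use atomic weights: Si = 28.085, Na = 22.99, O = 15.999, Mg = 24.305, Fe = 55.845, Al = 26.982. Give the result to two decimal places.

8.02 percentage points

Si in NaAlSi₃O₈: molar mass 262.219 g/mol; 3×28.085 = 84.255 g → 32.13 wt%.
Si in (Mg₀.₄₉Fe₀.₅₁)₂Si₂O₆: molar mass 232.945 g/mol; 2×28.085 = 56.170 g → 24.11 wt%.
Difference = 32.13 − 24.11 = 8.02 percentage points.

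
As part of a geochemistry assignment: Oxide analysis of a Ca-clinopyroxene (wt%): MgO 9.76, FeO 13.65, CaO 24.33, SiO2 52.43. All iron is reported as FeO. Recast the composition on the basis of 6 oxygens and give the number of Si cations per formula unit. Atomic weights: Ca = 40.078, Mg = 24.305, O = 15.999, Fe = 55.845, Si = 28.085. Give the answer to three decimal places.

9.76 wt% MgO ÷ 40.304 g/mol = 0.24216 mol, giving 0.24216 Mg and 0.24216 O.
13.65 wt% FeO ÷ 71.844 g/mol = 0.18999 mol, giving 0.18999 Fe and 0.18999 O.
24.33 wt% CaO ÷ 56.077 g/mol = 0.43387 mol, giving 0.43387 Ca and 0.43387 O.
52.43 wt% SiO2 ÷ 60.083 g/mol = 0.87263 mol, giving 0.87263 Si and 1.74526 O.
Oxygen sums to 2.61128; scaling by 6/2.61128 = 2.29772 puts the formula on 6 O.
Si: 0.87263 × 2.29772 = 2.005 atoms per formula unit.

2.005 Si apfu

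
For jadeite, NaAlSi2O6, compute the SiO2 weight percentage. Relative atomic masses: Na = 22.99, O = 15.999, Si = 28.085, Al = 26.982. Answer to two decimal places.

Molar mass of NaAlSi2O6 = 1·22.99 + 1·26.982 + 2·28.085 + 6·15.999 = 202.136 g/mol.
Each formula unit contains 2 Si, equivalent to 2/1 = 2.0000 mol SiO2.
M(SiO2) = 1×28.085 + 2×15.999 = 60.083 g/mol.
Mass of SiO2 per formula unit = 2.0000 × 60.083 = 120.166 g.
SiO2 wt% = 120.166 / 202.136 × 100 = 59.45%.

59.45 wt%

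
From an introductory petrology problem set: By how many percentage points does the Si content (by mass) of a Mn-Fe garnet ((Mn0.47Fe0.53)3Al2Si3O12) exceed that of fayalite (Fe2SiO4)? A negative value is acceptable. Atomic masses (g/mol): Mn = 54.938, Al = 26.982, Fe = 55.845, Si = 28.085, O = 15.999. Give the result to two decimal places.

Si in (Mn0.47Fe0.53)3Al2Si3O12: molar mass 496.463 g/mol; 3×28.085 = 84.255 g → 16.97 wt%.
Si in Fe2SiO4: molar mass 203.771 g/mol; 1×28.085 = 28.085 g → 13.78 wt%.
Difference = 16.97 − 13.78 = 3.19 percentage points.

3.19 percentage points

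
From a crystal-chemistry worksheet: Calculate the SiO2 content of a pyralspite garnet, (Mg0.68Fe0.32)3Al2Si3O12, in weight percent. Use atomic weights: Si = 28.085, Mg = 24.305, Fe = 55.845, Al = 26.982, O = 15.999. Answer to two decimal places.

Molar mass of (Mg0.68Fe0.32)3Al2Si3O12 = 2.04*24.305 + 0.96*55.845 + 2*26.982 + 3*28.085 + 12*15.999 = 433.400 g/mol.
Each formula unit contains 3 Si, equivalent to 3/1 = 3.0000 mol SiO2.
M(SiO2) = 1×28.085 + 2×15.999 = 60.083 g/mol.
Mass of SiO2 per formula unit = 3.0000 × 60.083 = 180.249 g.
SiO2 wt% = 180.249 / 433.400 × 100 = 41.59%.

41.59 wt%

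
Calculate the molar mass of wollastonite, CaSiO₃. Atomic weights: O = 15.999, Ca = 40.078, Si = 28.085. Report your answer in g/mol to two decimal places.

116.16 g/mol

M = 1(40.078) + 1(28.085) + 3(15.999)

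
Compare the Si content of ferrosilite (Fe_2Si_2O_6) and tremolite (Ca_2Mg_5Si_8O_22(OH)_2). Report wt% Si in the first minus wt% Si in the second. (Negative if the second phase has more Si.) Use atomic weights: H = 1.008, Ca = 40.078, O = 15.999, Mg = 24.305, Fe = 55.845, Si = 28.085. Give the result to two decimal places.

-6.37 percentage points

M(Fe_2Si_2O_6) = 263.854 g/mol, so wt% Si = 56.170/263.854 × 100 = 21.29%.
M(Ca_2Mg_5Si_8O_22(OH)_2) = 812.353 g/mol, so wt% Si = 224.680/812.353 × 100 = 27.66%.
21.29 − 27.66 = -6.37 pp.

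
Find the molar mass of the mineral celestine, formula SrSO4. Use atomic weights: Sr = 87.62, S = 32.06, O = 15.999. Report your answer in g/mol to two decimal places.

183.68 g/mol

The formula mass is the sum 1*87.62 + 1*32.06 + 4*15.999.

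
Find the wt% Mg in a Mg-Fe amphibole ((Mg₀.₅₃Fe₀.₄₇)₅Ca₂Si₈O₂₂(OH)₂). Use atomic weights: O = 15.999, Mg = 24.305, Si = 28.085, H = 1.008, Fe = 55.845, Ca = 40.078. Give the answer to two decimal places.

M((Mg₀.₅₃Fe₀.₄₇)₅Ca₂Si₈O₂₂(OH)₂) = 886.472 g/mol.
Mg contributes 2.65 × 24.305 = 64.408 g per mole.
64.408/886.472 = 0.0727 → 7.27%.

7.27 mass %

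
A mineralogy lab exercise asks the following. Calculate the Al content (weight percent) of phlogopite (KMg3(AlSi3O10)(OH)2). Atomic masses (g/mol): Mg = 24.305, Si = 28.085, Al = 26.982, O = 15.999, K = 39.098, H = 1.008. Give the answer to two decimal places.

6.47 weight percent

Formula mass = 1*39.098 + 3*24.305 + 1*26.982 + 3*28.085 + 12*15.999 + 2*1.008 = 417.254 g/mol, of which 26.982 g is Al.
So Al makes up 26.982/417.254 = 0.0647 of the mass, i.e. 6.47%.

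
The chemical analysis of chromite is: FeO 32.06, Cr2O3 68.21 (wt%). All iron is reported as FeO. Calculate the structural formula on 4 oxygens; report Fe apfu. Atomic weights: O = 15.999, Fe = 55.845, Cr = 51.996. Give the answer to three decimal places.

32.06 wt% FeO ÷ 71.844 g/mol = 0.44624 mol, giving 0.44624 Fe and 0.44624 O.
68.21 wt% Cr2O3 ÷ 151.989 g/mol = 0.44878 mol, giving 0.89756 Cr and 1.34634 O.
Oxygen sums to 1.79258; scaling by 4/1.79258 = 2.23142 puts the formula on 4 O.
Fe: 0.44624 × 2.23142 = 0.996 atoms per formula unit.

0.996 Fe apfu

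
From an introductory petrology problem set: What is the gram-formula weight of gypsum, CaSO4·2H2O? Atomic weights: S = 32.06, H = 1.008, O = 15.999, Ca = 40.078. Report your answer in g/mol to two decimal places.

172.16 g/mol

The formula mass is the sum 1*40.078 + 1*32.06 + 6*15.999 + 4*1.008.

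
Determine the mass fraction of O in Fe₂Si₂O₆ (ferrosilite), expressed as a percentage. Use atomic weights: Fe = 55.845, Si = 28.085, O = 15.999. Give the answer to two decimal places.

M(Fe₂Si₂O₆) = 263.854 g/mol.
O contributes 6 × 15.999 = 95.994 g per mole.
95.994/263.854 = 0.3638 → 36.38%.

36.38 mass %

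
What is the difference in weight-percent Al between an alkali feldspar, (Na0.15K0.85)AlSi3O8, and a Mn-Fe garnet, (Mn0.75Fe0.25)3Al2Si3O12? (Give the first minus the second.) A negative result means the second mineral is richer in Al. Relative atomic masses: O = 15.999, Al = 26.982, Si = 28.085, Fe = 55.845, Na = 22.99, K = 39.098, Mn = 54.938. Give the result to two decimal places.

-1.11 percentage points

M((Na0.15K0.85)AlSi3O8) = 275.911 g/mol, so wt% Al = 26.982/275.911 × 100 = 9.78%.
M((Mn0.75Fe0.25)3Al2Si3O12) = 495.701 g/mol, so wt% Al = 53.964/495.701 × 100 = 10.89%.
9.78 − 10.89 = -1.11 pp.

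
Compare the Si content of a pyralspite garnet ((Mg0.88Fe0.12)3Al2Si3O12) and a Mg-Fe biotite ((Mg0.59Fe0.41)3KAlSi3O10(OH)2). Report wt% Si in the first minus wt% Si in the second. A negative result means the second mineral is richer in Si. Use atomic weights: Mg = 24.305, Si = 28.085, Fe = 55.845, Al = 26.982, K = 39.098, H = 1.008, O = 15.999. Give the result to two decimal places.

1.85 percentage points

Si in (Mg0.88Fe0.12)3Al2Si3O12: molar mass 414.476 g/mol; 3×28.085 = 84.255 g → 20.33 wt%.
Si in (Mg0.59Fe0.41)3KAlSi3O10(OH)2: molar mass 456.048 g/mol; 3×28.085 = 84.255 g → 18.48 wt%.
Difference = 20.33 − 18.48 = 1.85 percentage points.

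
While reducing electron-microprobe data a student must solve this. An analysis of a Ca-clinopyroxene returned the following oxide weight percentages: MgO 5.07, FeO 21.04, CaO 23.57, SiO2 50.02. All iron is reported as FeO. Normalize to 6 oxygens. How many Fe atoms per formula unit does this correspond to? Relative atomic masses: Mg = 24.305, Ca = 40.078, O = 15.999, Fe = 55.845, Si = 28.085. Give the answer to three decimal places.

MgO: 5.07/40.304 = 0.12579 mol → 0.12579 mol Mg, 0.12579 mol O.
FeO: 21.04/71.844 = 0.29286 mol → 0.29286 mol Fe, 0.29286 mol O.
CaO: 23.57/56.077 = 0.42031 mol → 0.42031 mol Ca, 0.42031 mol O.
SiO2: 50.02/60.083 = 0.83252 mol → 0.83252 mol Si, 1.66504 mol O.
Total oxygen = 2.50400 mol. Normalization factor = 6/2.50400 = 2.39617.
Fe per 6 O = 0.29286 × 2.39617 = 0.702.

0.702 Fe apfu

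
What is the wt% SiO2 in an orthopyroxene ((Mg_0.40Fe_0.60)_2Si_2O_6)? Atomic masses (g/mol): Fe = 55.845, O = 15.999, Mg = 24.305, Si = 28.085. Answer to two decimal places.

M((Mg_0.40Fe_0.60)_2Si_2O_6) = 238.622 g/mol; M(SiO2) = 60.083 g/mol.
Moles SiO2 per formula unit = 2 Si ÷ 1 = 2.0000.
SiO2 fraction = (2.0000 × 60.083) / 238.622 = 120.166/238.622 = 0.5036.

50.36 wt%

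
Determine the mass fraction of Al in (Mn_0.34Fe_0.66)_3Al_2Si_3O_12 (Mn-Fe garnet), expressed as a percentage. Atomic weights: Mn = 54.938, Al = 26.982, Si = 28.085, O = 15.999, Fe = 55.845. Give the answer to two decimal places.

10.86 weight percent

Formula mass = 1.02×54.938 + 1.98×55.845 + 2×26.982 + 3×28.085 + 12×15.999 = 496.817 g/mol, of which 53.964 g is Al.
So Al makes up 53.964/496.817 = 0.1086 of the mass, i.e. 10.86%.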